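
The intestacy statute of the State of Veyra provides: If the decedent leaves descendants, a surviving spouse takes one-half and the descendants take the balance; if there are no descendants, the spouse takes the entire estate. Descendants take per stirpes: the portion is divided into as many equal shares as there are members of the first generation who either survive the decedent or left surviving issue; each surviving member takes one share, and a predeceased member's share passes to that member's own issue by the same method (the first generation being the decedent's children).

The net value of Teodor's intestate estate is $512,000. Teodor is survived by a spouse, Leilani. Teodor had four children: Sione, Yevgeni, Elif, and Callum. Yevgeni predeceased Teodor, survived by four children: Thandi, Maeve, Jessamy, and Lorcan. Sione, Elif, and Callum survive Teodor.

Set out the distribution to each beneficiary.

Leilani takes one-half of $512,000 = $256,000. The remaining $256,000 passes to the descendants.
The descendants' portion ($256,000) is divided into 4 shares of $64,000: Sione, Elif, and Callum each take $64,000; Yevgeni's $64,000 share passes to Yevgeni's issue.
Yevgeni's share ($64,000) is divided into 4 shares of $16,000: Thandi, Maeve, Jessamy, and Lorcan each take $16,000.

Leilani: $256,000; Sione: $64,000; Thandi: $16,000; Maeve: $16,000; Jessamy: $16,000; Lorcan: $16,000; Elif: $64,000; Callum: $64,000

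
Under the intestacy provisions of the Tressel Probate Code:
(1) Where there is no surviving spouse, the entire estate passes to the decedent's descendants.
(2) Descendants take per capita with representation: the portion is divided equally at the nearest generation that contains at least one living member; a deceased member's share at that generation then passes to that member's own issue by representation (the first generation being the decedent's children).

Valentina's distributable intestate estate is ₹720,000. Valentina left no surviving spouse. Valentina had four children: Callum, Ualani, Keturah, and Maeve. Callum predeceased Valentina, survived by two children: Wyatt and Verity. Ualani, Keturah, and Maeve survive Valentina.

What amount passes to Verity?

The entire ₹720,000 passes to the descendants.
That amount (₹720,000) is divided into 4 shares of ₹180,000: Ualani, Keturah, and Maeve each take ₹180,000; Callum's ₹180,000 share passes to Callum's issue.
Callum's share (₹180,000) is divided into 2 shares of ₹90,000: Wyatt and Verity each take ₹90,000.

Verity receives ₹90,000.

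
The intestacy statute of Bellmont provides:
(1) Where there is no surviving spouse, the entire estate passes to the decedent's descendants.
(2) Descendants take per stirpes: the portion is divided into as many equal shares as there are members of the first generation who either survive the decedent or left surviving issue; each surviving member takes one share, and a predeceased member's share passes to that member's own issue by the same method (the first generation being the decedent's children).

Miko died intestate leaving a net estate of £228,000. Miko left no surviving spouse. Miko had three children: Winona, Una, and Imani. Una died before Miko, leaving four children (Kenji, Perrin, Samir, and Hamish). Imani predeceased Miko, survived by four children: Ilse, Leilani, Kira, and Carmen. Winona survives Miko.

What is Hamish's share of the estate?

The entire £228,000 passes to the descendants.
That amount (£228,000) is divided into 3 shares of £76,000: Winona takes £76,000; Una's £76,000 share passes to Una's issue; Imani's £76,000 share passes to Imani's issue.
Una's share (£76,000) is divided into 4 shares of £19,000: Kenji, Perrin, Samir, and Hamish each take £19,000.
Imani's share (£76,000) is divided into 4 shares of £19,000: Ilse, Leilani, Kira, and Carmen each take £19,000.

Hamish receives £19,000.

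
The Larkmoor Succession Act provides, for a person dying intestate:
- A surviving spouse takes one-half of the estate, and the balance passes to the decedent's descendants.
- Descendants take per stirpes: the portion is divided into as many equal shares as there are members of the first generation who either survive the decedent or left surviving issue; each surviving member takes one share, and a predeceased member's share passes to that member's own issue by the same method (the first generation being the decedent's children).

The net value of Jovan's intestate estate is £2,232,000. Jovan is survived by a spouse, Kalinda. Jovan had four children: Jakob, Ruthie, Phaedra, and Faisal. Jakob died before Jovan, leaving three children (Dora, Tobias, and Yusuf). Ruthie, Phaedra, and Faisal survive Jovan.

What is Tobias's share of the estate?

Tobias receives £93,000.

Kalinda takes one-half of £2,232,000 = £1,116,000. The remaining £1,116,000 passes to the descendants.
The descendants' portion (£1,116,000) is divided into 4 shares of £279,000: Ruthie, Phaedra, and Faisal each take £279,000; Jakob's £279,000 share passes to Jakob's issue.
Jakob's share (£279,000) is divided into 3 shares of £93,000: Dora, Tobias, and Yusuf each take £93,000.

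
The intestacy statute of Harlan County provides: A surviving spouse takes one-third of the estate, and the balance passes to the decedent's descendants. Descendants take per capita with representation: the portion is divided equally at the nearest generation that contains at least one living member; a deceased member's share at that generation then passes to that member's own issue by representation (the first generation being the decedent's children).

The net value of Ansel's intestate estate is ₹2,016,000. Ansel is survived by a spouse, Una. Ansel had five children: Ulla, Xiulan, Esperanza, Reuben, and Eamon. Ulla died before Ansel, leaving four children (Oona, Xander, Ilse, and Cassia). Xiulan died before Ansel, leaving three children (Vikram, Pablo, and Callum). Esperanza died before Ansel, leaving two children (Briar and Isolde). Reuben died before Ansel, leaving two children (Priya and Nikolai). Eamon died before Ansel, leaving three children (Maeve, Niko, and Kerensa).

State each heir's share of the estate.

Una takes one-third of ₹2,016,000 = ₹672,000. The remaining ₹1,344,000 passes to the descendants.
No child survives, so the initial division is made at the grandchildren's generation.
The descendants' portion (₹1,344,000) is divided into 14 shares of ₹96,000: Oona, Xander, Ilse, Cassia, Vikram, Pablo, Callum, Briar, Isolde, Priya, Nikolai, Maeve, Niko, and Kerensa each take ₹96,000.

Una: ₹672,000; Oona: ₹96,000; Xander: ₹96,000; Ilse: ₹96,000; Cassia: ₹96,000; Vikram: ₹96,000; Pablo: ₹96,000; Callum: ₹96,000; Briar: ₹96,000; Isolde: ₹96,000; Priya: ₹96,000; Nikolai: ₹96,000; Maeve: ₹96,000; Niko: ₹96,000; Kerensa: ₹96,000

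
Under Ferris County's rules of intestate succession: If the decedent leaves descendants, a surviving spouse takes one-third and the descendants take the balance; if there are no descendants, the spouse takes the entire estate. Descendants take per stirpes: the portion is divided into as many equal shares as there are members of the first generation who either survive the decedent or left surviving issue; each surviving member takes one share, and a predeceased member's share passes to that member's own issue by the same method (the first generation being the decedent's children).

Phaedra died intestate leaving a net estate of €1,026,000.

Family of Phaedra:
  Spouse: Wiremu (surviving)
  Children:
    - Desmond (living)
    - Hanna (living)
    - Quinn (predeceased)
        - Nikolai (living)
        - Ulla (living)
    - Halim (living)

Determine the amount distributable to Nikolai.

Nikolai receives €85,500.

Wiremu takes one-third of €1,026,000 = €342,000. The remaining €684,000 passes to the descendants.
The descendants' portion (€684,000) is divided into 4 shares of €171,000: Desmond, Hanna, and Halim each take €171,000; Quinn's €171,000 share passes to Quinn's issue.
Quinn's share (€171,000) is divided into 2 shares of €85,500: Nikolai and Ulla each take €85,500.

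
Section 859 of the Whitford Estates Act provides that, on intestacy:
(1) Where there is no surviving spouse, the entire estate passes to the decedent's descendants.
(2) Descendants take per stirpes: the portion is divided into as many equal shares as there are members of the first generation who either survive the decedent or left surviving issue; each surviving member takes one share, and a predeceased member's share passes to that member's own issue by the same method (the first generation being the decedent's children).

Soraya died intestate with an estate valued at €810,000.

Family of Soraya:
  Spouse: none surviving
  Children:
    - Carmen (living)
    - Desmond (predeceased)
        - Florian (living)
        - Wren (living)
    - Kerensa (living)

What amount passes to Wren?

The entire €810,000 passes to the descendants.
That amount (€810,000) is divided into 3 shares of €270,000: Carmen and Kerensa each take €270,000; Desmond's €270,000 share passes to Desmond's issue.
Desmond's share (€270,000) is divided into 2 shares of €135,000: Florian and Wren each take €135,000.

Wren receives €135,000.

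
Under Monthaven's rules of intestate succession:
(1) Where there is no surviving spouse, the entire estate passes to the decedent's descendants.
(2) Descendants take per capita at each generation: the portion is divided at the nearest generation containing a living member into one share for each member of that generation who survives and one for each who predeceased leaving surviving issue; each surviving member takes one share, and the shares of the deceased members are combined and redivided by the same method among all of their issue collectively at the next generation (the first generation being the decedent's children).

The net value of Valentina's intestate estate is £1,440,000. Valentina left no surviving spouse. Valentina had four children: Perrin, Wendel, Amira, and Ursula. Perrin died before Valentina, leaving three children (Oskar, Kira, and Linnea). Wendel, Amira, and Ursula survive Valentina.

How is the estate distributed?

Oskar: £120,000; Kira: £120,000; Linnea: £120,000; Wendel: £360,000; Amira: £360,000; Ursula: £360,000

The entire £1,440,000 passes to the descendants.
That amount (£1,440,000) is divided at the children's generation into 4 shares of £360,000. Wendel, Amira, and Ursula each take £360,000. The remaining share for the deceased Perrin (£360,000) is carried to the next generation.
That pool (£360,000) is divided at the grandchildren's generation equally among Oskar, Kira, and Linnea: £120,000 each.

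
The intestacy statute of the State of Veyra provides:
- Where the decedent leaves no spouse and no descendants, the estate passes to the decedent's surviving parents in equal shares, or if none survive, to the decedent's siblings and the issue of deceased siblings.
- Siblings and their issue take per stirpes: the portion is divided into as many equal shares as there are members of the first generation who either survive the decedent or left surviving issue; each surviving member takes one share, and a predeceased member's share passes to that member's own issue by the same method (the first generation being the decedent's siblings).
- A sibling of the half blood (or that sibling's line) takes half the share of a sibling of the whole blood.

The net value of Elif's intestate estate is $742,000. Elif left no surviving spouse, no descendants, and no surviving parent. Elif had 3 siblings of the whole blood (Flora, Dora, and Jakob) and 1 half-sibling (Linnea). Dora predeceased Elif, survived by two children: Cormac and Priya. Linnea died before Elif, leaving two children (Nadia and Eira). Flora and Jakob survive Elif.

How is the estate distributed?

Flora: $212,000; Cormac: $106,000; Priya: $106,000; Jakob: $212,000; Nadia: $53,000; Eira: $53,000

The entire $742,000 passes to the siblings and their issue.
Counting each half-blood sibling's line as half a unit, there are 7/2 units in $742,000, so one unit is $212,000. Whole-blood lines (Flora, Dora, and Jakob) take $212,000 each; half-blood lines (Linnea) take $106,000 each.
Dora's share ($212,000) is divided into 2 shares of $106,000: Cormac and Priya each take $106,000.
Linnea's share ($106,000) is divided into 2 shares of $53,000: Nadia and Eira each take $53,000.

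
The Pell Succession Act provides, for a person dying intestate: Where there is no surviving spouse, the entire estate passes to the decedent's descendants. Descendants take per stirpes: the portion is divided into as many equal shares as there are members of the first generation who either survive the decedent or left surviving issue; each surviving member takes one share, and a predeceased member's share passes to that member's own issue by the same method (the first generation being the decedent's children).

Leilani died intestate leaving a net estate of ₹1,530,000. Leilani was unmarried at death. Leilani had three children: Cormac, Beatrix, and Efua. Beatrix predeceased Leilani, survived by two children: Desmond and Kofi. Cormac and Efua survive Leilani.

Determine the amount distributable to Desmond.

The entire ₹1,530,000 passes to the descendants.
That amount (₹1,530,000) is divided into 3 shares of ₹510,000: Cormac and Efua each take ₹510,000; Beatrix's ₹510,000 share passes to Beatrix's issue.
Beatrix's share (₹510,000) is divided into 2 shares of ₹255,000: Desmond and Kofi each take ₹255,000.

Desmond receives ₹255,000.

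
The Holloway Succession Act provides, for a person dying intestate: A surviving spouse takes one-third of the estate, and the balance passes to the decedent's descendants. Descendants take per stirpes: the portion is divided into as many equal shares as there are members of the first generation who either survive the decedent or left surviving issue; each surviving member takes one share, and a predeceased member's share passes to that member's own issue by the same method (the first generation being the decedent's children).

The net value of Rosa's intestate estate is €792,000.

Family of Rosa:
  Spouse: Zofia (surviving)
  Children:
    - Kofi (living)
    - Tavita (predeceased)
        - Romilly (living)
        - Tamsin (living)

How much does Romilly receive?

Romilly receives €132,000.

Zofia takes one-third of €792,000 = €264,000. The remaining €528,000 passes to the descendants.
The descendants' portion (€528,000) is divided into 2 shares of €264,000: Kofi takes €264,000; Tavita's €264,000 share passes to Tavita's issue.
Tavita's share (€264,000) is divided into 2 shares of €132,000: Romilly and Tamsin each take €132,000.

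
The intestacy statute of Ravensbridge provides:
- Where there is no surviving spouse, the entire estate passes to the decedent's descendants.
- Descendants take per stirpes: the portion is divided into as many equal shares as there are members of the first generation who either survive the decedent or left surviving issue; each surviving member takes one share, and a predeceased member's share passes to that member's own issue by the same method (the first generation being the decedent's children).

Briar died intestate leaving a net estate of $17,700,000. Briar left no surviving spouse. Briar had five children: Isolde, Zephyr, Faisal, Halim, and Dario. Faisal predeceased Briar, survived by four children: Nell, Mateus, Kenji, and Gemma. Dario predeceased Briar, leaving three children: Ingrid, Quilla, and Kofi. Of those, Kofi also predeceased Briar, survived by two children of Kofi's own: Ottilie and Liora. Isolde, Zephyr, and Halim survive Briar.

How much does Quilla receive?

Quilla receives $1,180,000.

The entire $17,700,000 passes to the descendants.
That amount ($17,700,000) is divided into 5 shares of $3,540,000: Isolde, Zephyr, and Halim each take $3,540,000; Faisal's $3,540,000 share passes to Faisal's issue; Dario's $3,540,000 share passes to Dario's issue.
Faisal's share ($3,540,000) is divided into 4 shares of $885,000: Nell, Mateus, Kenji, and Gemma each take $885,000.
Dario's share ($3,540,000) is divided into 3 shares of $1,180,000: Ingrid and Quilla each take $1,180,000; Kofi's $1,180,000 share passes to Kofi's issue.
Kofi's share ($1,180,000) is divided into 2 shares of $590,000: Ottilie and Liora each take $590,000.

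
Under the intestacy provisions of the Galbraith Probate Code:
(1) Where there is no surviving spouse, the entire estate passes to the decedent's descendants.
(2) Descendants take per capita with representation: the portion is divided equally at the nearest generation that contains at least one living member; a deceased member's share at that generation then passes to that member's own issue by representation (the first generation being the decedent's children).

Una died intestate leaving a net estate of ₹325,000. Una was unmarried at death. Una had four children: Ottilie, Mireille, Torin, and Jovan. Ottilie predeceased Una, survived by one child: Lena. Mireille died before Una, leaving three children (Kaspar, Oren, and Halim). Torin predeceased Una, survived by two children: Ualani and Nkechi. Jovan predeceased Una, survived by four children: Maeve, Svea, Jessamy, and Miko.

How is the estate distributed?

The entire ₹325,000 passes to the descendants.
No child survives, so the initial division is made at the grandchildren's generation.
That amount (₹325,000) is divided into 10 shares of ₹32,500: Lena, Kaspar, Oren, Halim, Ualani, Nkechi, Maeve, Svea, Jessamy, and Miko each take ₹32,500.

Lena: ₹32,500; Kaspar: ₹32,500; Oren: ₹32,500; Halim: ₹32,500; Ualani: ₹32,500; Nkechi: ₹32,500; Maeve: ₹32,500; Svea: ₹32,500; Jessamy: ₹32,500; Miko: ₹32,500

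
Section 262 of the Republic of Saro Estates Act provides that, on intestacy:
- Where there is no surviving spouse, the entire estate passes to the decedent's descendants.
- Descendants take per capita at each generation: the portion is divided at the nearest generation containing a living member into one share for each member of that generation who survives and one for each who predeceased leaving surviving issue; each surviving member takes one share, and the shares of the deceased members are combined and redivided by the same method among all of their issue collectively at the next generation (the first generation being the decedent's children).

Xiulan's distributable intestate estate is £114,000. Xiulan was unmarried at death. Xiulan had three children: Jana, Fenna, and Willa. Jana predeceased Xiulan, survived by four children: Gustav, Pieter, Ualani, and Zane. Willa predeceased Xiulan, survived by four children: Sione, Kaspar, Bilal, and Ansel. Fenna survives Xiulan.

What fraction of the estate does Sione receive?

The entire £114,000 passes to the descendants.
That amount (£114,000) is divided at the children's generation into 3 shares of £38,000. Fenna takes £38,000. The 2 shares of the deceased (Jana and Willa) are combined into a pool of £76,000.
That pool (£76,000) is divided at the grandchildren's generation equally among Gustav, Pieter, Ualani, Zane, Sione, Kaspar, Bilal, and Ansel: £9,500 each.

Sione receives 1/12 of the estate.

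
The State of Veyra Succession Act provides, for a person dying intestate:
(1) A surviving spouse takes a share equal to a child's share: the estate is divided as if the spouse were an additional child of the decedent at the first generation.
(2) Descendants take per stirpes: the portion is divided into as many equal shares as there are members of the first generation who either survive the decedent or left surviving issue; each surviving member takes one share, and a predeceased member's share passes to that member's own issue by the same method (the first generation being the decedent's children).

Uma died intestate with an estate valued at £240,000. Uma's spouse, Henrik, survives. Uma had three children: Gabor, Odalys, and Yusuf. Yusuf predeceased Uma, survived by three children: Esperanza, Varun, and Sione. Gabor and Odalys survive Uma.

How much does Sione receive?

The spouse counts as an additional share at the children's level, so there are 4 primary shares of £60,000. Henrik takes one such share (£60,000).
The children's combined portion (£180,000) is divided into 3 shares of £60,000: Gabor and Odalys each take £60,000; Yusuf's £60,000 share passes to Yusuf's issue.
Yusuf's share (£60,000) is divided into 3 shares of £20,000: Esperanza, Varun, and Sione each take £20,000.

Sione receives £20,000.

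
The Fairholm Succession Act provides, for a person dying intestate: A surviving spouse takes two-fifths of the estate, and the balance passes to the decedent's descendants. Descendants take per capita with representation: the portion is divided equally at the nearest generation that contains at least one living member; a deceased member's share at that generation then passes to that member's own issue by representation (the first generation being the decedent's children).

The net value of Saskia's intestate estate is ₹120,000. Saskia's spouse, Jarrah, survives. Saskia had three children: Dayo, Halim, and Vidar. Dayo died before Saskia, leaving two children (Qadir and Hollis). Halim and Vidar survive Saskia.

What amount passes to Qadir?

Qadir receives ₹12,000.

Jarrah takes two-fifths of ₹120,000 = ₹48,000. The remaining ₹72,000 passes to the descendants.
The descendants' portion (₹72,000) is divided into 3 shares of ₹24,000: Halim and Vidar each take ₹24,000; Dayo's ₹24,000 share passes to Dayo's issue.
Dayo's share (₹24,000) is divided into 2 shares of ₹12,000: Qadir and Hollis each take ₹12,000.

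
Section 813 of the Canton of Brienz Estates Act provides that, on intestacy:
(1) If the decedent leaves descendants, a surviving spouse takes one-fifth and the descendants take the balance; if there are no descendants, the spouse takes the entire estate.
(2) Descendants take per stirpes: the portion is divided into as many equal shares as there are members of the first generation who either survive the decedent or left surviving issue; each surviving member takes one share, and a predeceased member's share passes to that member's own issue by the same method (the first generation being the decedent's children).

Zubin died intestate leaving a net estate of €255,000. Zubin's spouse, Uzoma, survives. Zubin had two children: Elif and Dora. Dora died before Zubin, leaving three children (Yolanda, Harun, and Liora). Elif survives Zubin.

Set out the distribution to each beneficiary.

Uzoma: €51,000; Elif: €102,000; Yolanda: €34,000; Harun: €34,000; Liora: €34,000

Uzoma takes one-fifth of €255,000 = €51,000. The remaining €204,000 passes to the descendants.
The descendants' portion (€204,000) is divided into 2 shares of €102,000: Elif takes €102,000; Dora's €102,000 share passes to Dora's issue.
Dora's share (€102,000) is divided into 3 shares of €34,000: Yolanda, Harun, and Liora each take €34,000.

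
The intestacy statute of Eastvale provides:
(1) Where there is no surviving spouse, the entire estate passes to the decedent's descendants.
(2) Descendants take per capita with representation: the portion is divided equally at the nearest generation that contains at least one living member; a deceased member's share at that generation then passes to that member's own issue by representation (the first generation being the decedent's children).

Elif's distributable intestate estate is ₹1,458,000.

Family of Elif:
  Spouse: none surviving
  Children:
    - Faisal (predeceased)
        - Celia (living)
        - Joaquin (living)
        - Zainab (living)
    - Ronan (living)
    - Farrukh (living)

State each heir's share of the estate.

Celia: ₹162,000; Joaquin: ₹162,000; Zainab: ₹162,000; Ronan: ₹486,000; Farrukh: ₹486,000

The entire ₹1,458,000 passes to the descendants.
That amount (₹1,458,000) is divided into 3 shares of ₹486,000: Ronan and Farrukh each take ₹486,000; Faisal's ₹486,000 share passes to Faisal's issue.
Faisal's share (₹486,000) is divided into 3 shares of ₹162,000: Celia, Joaquin, and Zainab each take ₹162,000.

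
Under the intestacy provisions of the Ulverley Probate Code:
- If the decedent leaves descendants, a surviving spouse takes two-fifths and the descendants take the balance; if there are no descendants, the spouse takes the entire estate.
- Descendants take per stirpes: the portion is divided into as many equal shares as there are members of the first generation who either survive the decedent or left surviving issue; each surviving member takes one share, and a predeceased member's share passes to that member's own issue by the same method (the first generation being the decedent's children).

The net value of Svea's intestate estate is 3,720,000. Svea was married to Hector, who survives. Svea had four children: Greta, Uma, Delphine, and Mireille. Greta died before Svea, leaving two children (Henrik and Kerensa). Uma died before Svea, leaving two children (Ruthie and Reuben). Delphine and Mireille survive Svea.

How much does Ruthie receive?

Hector takes two-fifths of 3,720,000 = 1,488,000. The remaining 2,232,000 passes to the descendants.
The descendants' portion (2,232,000) is divided into 4 shares of 558,000: Delphine and Mireille each take 558,000; Greta's 558,000 share passes to Greta's issue; Uma's 558,000 share passes to Uma's issue.
Greta's share (558,000) is divided into 2 shares of 279,000: Henrik and Kerensa each take 279,000.
Uma's share (558,000) is divided into 2 shares of 279,000: Ruthie and Reuben each take 279,000.

Ruthie receives 279,000.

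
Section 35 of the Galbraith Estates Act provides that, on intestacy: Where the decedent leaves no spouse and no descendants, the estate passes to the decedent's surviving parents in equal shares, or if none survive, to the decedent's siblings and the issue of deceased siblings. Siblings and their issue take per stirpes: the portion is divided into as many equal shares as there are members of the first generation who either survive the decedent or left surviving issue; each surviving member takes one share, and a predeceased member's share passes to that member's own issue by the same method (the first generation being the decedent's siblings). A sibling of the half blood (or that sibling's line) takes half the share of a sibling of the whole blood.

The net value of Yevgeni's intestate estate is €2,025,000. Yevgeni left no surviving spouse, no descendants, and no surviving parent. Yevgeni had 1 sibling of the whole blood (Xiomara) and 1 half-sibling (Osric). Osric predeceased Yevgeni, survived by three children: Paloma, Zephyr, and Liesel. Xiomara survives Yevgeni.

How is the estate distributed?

Xiomara: €1,350,000; Paloma: €225,000; Zephyr: €225,000; Liesel: €225,000

The entire €2,025,000 passes to the siblings and their issue.
Counting each half-blood sibling's line as half a unit, there are 3/2 units in €2,025,000, so one unit is €1,350,000. Whole-blood lines (Xiomara) take €1,350,000 each; half-blood lines (Osric) take €675,000 each.
Osric's share (€675,000) is divided into 3 shares of €225,000: Paloma, Zephyr, and Liesel each take €225,000.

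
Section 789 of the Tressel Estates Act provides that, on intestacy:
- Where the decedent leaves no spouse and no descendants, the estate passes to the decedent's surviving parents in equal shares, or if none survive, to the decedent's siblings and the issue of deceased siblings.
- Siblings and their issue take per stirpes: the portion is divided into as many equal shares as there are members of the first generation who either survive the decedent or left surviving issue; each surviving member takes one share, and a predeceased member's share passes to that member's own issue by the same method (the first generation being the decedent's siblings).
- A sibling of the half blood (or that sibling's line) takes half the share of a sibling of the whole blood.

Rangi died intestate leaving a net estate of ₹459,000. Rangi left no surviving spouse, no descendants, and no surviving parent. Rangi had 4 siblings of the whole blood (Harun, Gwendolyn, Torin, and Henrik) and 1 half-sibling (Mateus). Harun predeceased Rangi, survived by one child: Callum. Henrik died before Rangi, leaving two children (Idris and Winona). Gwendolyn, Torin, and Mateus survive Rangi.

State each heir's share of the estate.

Callum: ₹102,000; Gwendolyn: ₹102,000; Torin: ₹102,000; Idris: ₹51,000; Winona: ₹51,000; Mateus: ₹51,000

The entire ₹459,000 passes to the siblings and their issue.
Counting each half-blood sibling's line as half a unit, there are 9/2 units in ₹459,000, so one unit is ₹102,000. Whole-blood lines (Harun, Gwendolyn, Torin, and Henrik) take ₹102,000 each; half-blood lines (Mateus) take ₹51,000 each.
Harun's share (₹102,000) passes entirely to Callum.
Henrik's share (₹102,000) is divided into 2 shares of ₹51,000: Idris and Winona each take ₹51,000.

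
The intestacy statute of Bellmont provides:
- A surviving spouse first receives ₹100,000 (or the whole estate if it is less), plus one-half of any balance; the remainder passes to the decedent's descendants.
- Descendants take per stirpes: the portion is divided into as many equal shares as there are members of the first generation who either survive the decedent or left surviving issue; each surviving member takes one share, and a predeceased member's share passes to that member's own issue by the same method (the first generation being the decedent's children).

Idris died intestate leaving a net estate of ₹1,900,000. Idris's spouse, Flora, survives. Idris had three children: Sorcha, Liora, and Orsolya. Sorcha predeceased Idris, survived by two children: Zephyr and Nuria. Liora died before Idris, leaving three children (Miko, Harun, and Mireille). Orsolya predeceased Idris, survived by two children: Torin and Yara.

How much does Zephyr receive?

Zephyr receives ₹150,000.

Flora first takes ₹100,000, leaving a balance of ₹1,800,000. Flora then takes one-half of the balance (₹900,000), for a total of ₹1,000,000. The remaining ₹900,000 passes to the descendants.
The descendants' portion (₹900,000) is divided into 3 shares of ₹300,000: Sorcha's ₹300,000 share passes to Sorcha's issue; Liora's ₹300,000 share passes to Liora's issue; Orsolya's ₹300,000 share passes to Orsolya's issue.
Sorcha's share (₹300,000) is divided into 2 shares of ₹150,000: Zephyr and Nuria each take ₹150,000.
Liora's share (₹300,000) is divided into 3 shares of ₹100,000: Miko, Harun, and Mireille each take ₹100,000.
Orsolya's share (₹300,000) is divided into 2 shares of ₹150,000: Torin and Yara each take ₹150,000.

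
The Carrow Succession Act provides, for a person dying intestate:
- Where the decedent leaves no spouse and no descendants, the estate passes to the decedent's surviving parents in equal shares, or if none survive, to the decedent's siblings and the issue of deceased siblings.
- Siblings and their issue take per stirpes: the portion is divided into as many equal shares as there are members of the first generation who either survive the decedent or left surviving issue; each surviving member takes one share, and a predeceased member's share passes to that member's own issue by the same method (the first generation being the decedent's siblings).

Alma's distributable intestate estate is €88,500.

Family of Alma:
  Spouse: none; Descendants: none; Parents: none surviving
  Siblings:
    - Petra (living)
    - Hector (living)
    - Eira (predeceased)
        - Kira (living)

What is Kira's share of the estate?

Kira receives €29,500.

The entire €88,500 passes to the siblings and their issue.
That amount (€88,500) is divided into 3 shares of €29,500: Petra and Hector each take €29,500; Eira's €29,500 share passes to Eira's issue.
Eira's share (€29,500) passes entirely to Kira.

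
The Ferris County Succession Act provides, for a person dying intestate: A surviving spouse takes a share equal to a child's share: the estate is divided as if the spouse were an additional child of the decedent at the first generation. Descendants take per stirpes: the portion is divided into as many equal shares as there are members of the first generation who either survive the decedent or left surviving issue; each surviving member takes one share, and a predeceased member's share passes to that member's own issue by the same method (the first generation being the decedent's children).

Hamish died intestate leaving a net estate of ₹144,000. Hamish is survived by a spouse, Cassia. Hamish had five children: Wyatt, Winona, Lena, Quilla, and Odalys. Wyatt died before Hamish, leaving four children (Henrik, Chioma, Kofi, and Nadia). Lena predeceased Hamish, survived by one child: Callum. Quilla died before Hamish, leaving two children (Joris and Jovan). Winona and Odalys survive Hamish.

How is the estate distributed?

The spouse counts as an additional share at the children's level, so there are 6 primary shares of ₹24,000. Cassia takes one such share (₹24,000).
The children's combined portion (₹120,000) is divided into 5 shares of ₹24,000: Winona and Odalys each take ₹24,000; Wyatt's ₹24,000 share passes to Wyatt's issue; Lena's ₹24,000 share passes to Lena's issue; Quilla's ₹24,000 share passes to Quilla's issue.
Wyatt's share (₹24,000) is divided into 4 shares of ₹6,000: Henrik, Chioma, Kofi, and Nadia each take ₹6,000.
Lena's share (₹24,000) passes entirely to Callum.
Quilla's share (₹24,000) is divided into 2 shares of ₹12,000: Joris and Jovan each take ₹12,000.

Cassia: ₹24,000; Henrik: ₹6,000; Chioma: ₹6,000; Kofi: ₹6,000; Nadia: ₹6,000; Winona: ₹24,000; Callum: ₹24,000; Joris: ₹12,000; Jovan: ₹12,000; Odalys: ₹24,000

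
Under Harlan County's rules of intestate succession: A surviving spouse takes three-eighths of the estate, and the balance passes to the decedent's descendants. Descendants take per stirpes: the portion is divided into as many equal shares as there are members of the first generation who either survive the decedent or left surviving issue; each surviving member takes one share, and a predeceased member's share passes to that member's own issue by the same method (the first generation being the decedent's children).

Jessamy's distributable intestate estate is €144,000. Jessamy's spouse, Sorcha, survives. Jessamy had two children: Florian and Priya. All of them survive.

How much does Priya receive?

Priya receives €45,000.

Sorcha takes three-eighths of €144,000 = €54,000. The remaining €90,000 passes to the descendants.
The descendants' portion (€90,000) is divided into 2 shares of €45,000: Florian and Priya each take €45,000.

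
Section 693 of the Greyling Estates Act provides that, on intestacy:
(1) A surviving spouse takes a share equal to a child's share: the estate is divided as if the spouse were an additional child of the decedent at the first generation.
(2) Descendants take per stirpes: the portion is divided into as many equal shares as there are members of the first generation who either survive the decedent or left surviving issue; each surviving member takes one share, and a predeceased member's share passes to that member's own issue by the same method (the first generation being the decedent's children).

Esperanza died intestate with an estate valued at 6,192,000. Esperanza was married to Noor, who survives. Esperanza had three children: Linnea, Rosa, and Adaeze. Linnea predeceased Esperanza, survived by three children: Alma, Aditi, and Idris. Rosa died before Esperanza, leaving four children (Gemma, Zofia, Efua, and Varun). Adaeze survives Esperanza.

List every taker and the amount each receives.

The spouse counts as an additional share at the children's level, so there are 4 primary shares of 1,548,000. Noor takes one such share (1,548,000).
The children's combined portion (4,644,000) is divided into 3 shares of 1,548,000: Adaeze takes 1,548,000; Linnea's 1,548,000 share passes to Linnea's issue; Rosa's 1,548,000 share passes to Rosa's issue.
Linnea's share (1,548,000) is divided into 3 shares of 516,000: Alma, Aditi, and Idris each take 516,000.
Rosa's share (1,548,000) is divided into 4 shares of 387,000: Gemma, Zofia, Efua, and Varun each take 387,000.

Noor: 1,548,000; Alma: 516,000; Aditi: 516,000; Idris: 516,000; Gemma: 387,000; Zofia: 387,000; Efua: 387,000; Varun: 387,000; Adaeze: 1,548,000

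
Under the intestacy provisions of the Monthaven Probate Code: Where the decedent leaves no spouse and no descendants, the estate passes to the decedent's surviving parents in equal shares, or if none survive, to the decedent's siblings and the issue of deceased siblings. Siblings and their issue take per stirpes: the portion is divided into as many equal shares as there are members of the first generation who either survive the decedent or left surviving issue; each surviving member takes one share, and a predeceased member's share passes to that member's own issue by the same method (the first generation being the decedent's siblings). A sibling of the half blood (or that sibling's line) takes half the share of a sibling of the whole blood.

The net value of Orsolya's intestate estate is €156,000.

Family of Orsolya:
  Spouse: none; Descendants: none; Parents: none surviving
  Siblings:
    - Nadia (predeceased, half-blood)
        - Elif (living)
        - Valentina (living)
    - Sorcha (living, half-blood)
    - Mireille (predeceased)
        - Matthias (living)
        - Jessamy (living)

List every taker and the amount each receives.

Elif: €19,500; Valentina: €19,500; Sorcha: €39,000; Matthias: €39,000; Jessamy: €39,000

The entire €156,000 passes to the siblings and their issue.
Counting each half-blood sibling's line as half a unit, there are 2 units in €156,000, so one unit is €78,000. Whole-blood lines (Mireille) take €78,000 each; half-blood lines (Nadia and Sorcha) take €39,000 each.
Nadia's share (€39,000) is divided into 2 shares of €19,500: Elif and Valentina each take €19,500.
Mireille's share (€78,000) is divided into 2 shares of €39,000: Matthias and Jessamy each take €39,000.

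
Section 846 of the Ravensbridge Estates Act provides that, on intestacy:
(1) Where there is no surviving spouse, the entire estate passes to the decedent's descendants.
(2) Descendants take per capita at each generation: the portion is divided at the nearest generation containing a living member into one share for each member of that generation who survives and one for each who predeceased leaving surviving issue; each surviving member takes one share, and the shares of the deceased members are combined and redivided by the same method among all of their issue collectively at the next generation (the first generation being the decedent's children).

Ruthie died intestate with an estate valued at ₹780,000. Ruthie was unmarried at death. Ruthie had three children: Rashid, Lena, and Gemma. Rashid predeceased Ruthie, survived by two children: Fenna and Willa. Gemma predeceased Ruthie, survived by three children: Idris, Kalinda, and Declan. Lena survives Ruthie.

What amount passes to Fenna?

The entire ₹780,000 passes to the descendants.
That amount (₹780,000) is divided at the children's generation into 3 shares of ₹260,000. Lena takes ₹260,000. The 2 shares of the deceased (Rashid and Gemma) are combined into a pool of ₹520,000.
That pool (₹520,000) is divided at the grandchildren's generation equally among Fenna, Willa, Idris, Kalinda, and Declan: ₹104,000 each.

Fenna receives ₹104,000.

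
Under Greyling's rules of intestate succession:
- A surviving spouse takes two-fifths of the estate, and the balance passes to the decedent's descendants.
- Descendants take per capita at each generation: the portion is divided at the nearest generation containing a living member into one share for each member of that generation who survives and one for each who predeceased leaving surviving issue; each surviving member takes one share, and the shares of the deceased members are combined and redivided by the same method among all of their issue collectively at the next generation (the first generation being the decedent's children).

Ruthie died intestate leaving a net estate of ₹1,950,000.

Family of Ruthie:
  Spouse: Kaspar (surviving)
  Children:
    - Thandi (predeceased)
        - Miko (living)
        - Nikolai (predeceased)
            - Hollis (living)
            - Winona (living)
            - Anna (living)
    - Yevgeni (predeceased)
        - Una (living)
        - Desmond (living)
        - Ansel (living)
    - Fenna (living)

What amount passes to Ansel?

Ansel receives ₹156,000.

Kaspar takes two-fifths of ₹1,950,000 = ₹780,000. The remaining ₹1,170,000 passes to the descendants.
The descendants' portion (₹1,170,000) is divided at the children's generation into 3 shares of ₹390,000. Fenna takes ₹390,000. The 2 shares of the deceased (Thandi and Yevgeni) are combined into a pool of ₹780,000.
That pool (₹780,000) is divided at the grandchildren's generation into 5 shares of ₹156,000. Miko, Una, Desmond, and Ansel each take ₹156,000. The remaining share for the deceased Nikolai (₹156,000) is carried to the next generation.
That pool (₹156,000) is divided at the great-grandchildren's generation equally among Hollis, Winona, and Anna: ₹52,000 each.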